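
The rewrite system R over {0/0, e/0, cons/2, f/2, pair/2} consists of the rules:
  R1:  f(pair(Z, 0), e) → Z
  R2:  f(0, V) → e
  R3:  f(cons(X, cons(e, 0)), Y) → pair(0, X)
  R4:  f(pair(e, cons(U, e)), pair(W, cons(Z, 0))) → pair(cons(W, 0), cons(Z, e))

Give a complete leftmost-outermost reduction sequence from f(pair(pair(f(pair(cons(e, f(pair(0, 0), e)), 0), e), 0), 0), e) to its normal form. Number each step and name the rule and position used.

pair(cons(e, 0), 0)

1. f(pair(pair(f(pair(cons(e, f(pair(0, 0), e)), 0), e), 0), 0), e)  →  pair(f(pair(cons(e, f(pair(0, 0), e)), 0), e), 0)   [R1 at ε]
2. pair(f(pair(cons(e, f(pair(0, 0), e)), 0), e), 0)  →  pair(cons(e, f(pair(0, 0), e)), 0)   [R1 at 1]
3. pair(cons(e, f(pair(0, 0), e)), 0)  →  pair(cons(e, 0), 0)   [R1 at 1.2]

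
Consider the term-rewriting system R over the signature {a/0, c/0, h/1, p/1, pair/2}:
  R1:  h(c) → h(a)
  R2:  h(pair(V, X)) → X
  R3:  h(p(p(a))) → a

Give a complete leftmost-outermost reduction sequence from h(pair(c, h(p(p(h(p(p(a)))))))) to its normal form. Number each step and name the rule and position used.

a

1. h(pair(c, h(p(p(h(p(p(a))))))))  →  h(p(p(h(p(p(a))))))   [R2 at ε]
2. h(p(p(h(p(p(a))))))  →  h(p(p(a)))   [R3 at 1.1.1]
3. h(p(p(a)))  →  a   [R3 at ε]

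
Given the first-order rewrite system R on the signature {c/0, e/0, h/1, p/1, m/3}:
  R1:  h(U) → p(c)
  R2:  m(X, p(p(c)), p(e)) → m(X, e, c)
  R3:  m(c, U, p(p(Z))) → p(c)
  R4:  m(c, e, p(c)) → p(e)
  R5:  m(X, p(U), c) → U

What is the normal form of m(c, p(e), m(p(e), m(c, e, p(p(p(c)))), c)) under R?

e

1. m(c, p(e), m(p(e), m(c, e, p(p(p(c)))), c))  →  m(c, p(e), m(p(e), p(c), c))   [R3 at 3.2]
2. m(c, p(e), m(p(e), p(c), c))  →  m(c, p(e), c)   [R5 at 3]
3. m(c, p(e), c)  →  e   [R5 at ε]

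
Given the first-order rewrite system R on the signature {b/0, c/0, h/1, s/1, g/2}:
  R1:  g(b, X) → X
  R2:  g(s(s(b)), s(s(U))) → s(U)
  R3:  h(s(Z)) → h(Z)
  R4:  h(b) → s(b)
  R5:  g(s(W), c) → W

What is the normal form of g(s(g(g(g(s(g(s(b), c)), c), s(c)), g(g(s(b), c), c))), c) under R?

c

1. g(s(g(g(g(s(g(s(b), c)), c), s(c)), g(g(s(b), c), c))), c)  →  g(g(g(s(g(s(b), c)), c), s(c)), g(g(s(b), c), c))   [R5 at ε]
2. g(g(g(s(g(s(b), c)), c), s(c)), g(g(s(b), c), c))  →  g(g(g(s(b), c), s(c)), g(g(s(b), c), c))   [R5 at 1.1]
3. g(g(g(s(b), c), s(c)), g(g(s(b), c), c))  →  g(g(b, s(c)), g(g(s(b), c), c))   [R5 at 1.1]
4. g(g(b, s(c)), g(g(s(b), c), c))  →  g(s(c), g(g(s(b), c), c))   [R1 at 1]
5. g(s(c), g(g(s(b), c), c))  →  g(s(c), g(b, c))   [R5 at 2.1]
6. g(s(c), g(b, c))  →  g(s(c), c)   [R1 at 2]
7. g(s(c), c)  →  c   [R5 at ε]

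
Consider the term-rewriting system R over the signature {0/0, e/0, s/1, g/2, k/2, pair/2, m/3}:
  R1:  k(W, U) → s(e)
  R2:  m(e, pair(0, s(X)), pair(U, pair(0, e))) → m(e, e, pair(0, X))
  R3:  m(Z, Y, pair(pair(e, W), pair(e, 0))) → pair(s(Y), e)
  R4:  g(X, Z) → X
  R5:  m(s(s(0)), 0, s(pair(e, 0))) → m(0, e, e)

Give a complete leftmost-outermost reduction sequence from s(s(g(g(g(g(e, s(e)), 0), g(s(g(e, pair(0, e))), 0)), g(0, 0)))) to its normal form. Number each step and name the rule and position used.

s(s(e))

1. s(s(g(g(g(g(e, s(e)), 0), g(s(g(e, pair(0, e))), 0)), g(0, 0))))  →  s(s(g(g(g(e, s(e)), 0), g(s(g(e, pair(0, e))), 0))))   [R4 at 1.1]
2. s(s(g(g(g(e, s(e)), 0), g(s(g(e, pair(0, e))), 0))))  →  s(s(g(g(e, s(e)), 0)))   [R4 at 1.1]
3. s(s(g(g(e, s(e)), 0)))  →  s(s(g(e, s(e))))   [R4 at 1.1]
4. s(s(g(e, s(e))))  →  s(s(e))   [R4 at 1.1]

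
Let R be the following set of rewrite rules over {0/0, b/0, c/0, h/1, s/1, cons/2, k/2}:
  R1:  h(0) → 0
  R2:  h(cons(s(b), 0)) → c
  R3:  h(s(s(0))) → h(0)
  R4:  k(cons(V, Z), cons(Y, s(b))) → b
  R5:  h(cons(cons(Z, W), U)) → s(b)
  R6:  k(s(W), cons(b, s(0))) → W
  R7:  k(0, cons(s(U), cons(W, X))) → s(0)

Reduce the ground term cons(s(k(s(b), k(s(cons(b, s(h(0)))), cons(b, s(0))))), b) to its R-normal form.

cons(s(b), b)

1. cons(s(k(s(b), k(s(cons(b, s(h(0)))), cons(b, s(0))))), b)  →  cons(s(k(s(b), cons(b, s(h(0))))), b)   [R6 at 1.1.2]
2. cons(s(k(s(b), cons(b, s(h(0))))), b)  →  cons(s(k(s(b), cons(b, s(0)))), b)   [R1 at 1.1.2.2.1]
3. cons(s(k(s(b), cons(b, s(0)))), b)  →  cons(s(b), b)   [R6 at 1.1]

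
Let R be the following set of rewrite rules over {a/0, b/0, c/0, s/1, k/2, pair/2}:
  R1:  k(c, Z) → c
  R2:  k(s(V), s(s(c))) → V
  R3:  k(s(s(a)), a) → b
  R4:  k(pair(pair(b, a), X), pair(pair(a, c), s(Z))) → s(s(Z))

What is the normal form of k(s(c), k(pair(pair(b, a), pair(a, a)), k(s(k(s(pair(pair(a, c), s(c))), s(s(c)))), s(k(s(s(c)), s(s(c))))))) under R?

1. k(s(c), k(pair(pair(b, a), pair(a, a)), k(s(k(s(pair(pair(a, c), s(c))), s(s(c)))), s(k(s(s(c)), s(s(c)))))))  →  k(s(c), k(pair(pair(b, a), pair(a, a)), k(s(pair(pair(a, c), s(c))), s(k(s(s(c)), s(s(c)))))))   [R2 at 2.2.1.1]
2. k(s(c), k(pair(pair(b, a), pair(a, a)), k(s(pair(pair(a, c), s(c))), s(k(s(s(c)), s(s(c)))))))  →  k(s(c), k(pair(pair(b, a), pair(a, a)), k(s(pair(pair(a, c), s(c))), s(s(c)))))   [R2 at 2.2.2.1]
3. k(s(c), k(pair(pair(b, a), pair(a, a)), k(s(pair(pair(a, c), s(c))), s(s(c)))))  →  k(s(c), k(pair(pair(b, a), pair(a, a)), pair(pair(a, c), s(c))))   [R2 at 2.2]
4. k(s(c), k(pair(pair(b, a), pair(a, a)), pair(pair(a, c), s(c))))  →  k(s(c), s(s(c)))   [R4 at 2]
5. k(s(c), s(s(c)))  →  c   [R2 at ε]

c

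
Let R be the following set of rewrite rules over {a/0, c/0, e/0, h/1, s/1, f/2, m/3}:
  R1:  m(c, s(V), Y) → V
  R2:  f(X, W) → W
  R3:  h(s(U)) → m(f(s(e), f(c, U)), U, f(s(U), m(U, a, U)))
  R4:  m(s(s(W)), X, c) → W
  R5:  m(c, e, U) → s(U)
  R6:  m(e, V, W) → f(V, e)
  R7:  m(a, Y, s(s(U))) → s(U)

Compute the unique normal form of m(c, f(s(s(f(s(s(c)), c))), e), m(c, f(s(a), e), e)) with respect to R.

1. m(c, f(s(s(f(s(s(c)), c))), e), m(c, f(s(a), e), e))  →  m(c, e, m(c, f(s(a), e), e))   [R2 at 2]
2. m(c, e, m(c, f(s(a), e), e))  →  s(m(c, f(s(a), e), e))   [R5 at ε]
3. s(m(c, f(s(a), e), e))  →  s(m(c, e, e))   [R2 at 1.2]
4. s(m(c, e, e))  →  s(s(e))   [R5 at 1]

s(s(e))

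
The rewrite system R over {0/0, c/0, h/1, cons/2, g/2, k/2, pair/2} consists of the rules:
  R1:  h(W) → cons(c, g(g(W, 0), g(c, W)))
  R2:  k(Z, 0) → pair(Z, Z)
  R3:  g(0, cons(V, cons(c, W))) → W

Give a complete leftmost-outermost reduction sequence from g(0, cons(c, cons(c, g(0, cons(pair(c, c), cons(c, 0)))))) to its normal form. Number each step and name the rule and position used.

0

1. g(0, cons(c, cons(c, g(0, cons(pair(c, c), cons(c, 0))))))  →  g(0, cons(pair(c, c), cons(c, 0)))   [R3 at ε]
2. g(0, cons(pair(c, c), cons(c, 0)))  →  0   [R3 at ε]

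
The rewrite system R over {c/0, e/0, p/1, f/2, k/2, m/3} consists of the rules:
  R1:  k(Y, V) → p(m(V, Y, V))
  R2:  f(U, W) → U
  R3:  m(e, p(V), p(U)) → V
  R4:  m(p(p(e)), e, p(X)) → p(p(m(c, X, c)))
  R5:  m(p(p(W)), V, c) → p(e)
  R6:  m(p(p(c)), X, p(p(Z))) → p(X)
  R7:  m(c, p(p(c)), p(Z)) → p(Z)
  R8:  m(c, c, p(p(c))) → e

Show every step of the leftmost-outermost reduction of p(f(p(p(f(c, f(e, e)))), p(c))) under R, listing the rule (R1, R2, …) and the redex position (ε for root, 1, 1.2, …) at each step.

p(p(p(c)))

1. p(f(p(p(f(c, f(e, e)))), p(c)))  →  p(p(p(f(c, f(e, e)))))   [R2 at 1]
2. p(p(p(f(c, f(e, e)))))  →  p(p(p(c)))   [R2 at 1.1.1]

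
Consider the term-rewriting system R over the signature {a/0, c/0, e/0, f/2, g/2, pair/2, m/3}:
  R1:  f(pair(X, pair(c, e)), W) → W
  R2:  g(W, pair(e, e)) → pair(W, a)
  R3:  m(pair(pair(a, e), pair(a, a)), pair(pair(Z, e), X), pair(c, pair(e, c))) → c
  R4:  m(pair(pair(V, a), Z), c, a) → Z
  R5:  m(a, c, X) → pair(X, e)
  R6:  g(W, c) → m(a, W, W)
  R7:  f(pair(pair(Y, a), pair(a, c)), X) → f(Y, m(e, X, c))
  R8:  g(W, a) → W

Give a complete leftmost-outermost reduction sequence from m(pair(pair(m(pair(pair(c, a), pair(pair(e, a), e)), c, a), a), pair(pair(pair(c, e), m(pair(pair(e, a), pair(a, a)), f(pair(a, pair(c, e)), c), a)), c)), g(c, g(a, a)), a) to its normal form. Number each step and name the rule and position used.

pair(pair(pair(c, e), pair(a, a)), c)

1. m(pair(pair(m(pair(pair(c, a), pair(pair(e, a), e)), c, a), a), pair(pair(pair(c, e), m(pair(pair(e, a), pair(a, a)), f(pair(a, pair(c, e)), c), a)), c)), g(c, g(a, a)), a)  →  m(pair(pair(pair(pair(e, a), e), a), pair(pair(pair(c, e), m(pair(pair(e, a), pair(a, a)), f(pair(a, pair(c, e)), c), a)), c)), g(c, g(a, a)), a)   [R4 at 1.1.1]
2. m(pair(pair(pair(pair(e, a), e), a), pair(pair(pair(c, e), m(pair(pair(e, a), pair(a, a)), f(pair(a, pair(c, e)), c), a)), c)), g(c, g(a, a)), a)  →  m(pair(pair(pair(pair(e, a), e), a), pair(pair(pair(c, e), m(pair(pair(e, a), pair(a, a)), c, a)), c)), g(c, g(a, a)), a)   [R1 at 1.2.1.2.2]
3. m(pair(pair(pair(pair(e, a), e), a), pair(pair(pair(c, e), m(pair(pair(e, a), pair(a, a)), c, a)), c)), g(c, g(a, a)), a)  →  m(pair(pair(pair(pair(e, a), e), a), pair(pair(pair(c, e), pair(a, a)), c)), g(c, g(a, a)), a)   [R4 at 1.2.1.2]
4. m(pair(pair(pair(pair(e, a), e), a), pair(pair(pair(c, e), pair(a, a)), c)), g(c, g(a, a)), a)  →  m(pair(pair(pair(pair(e, a), e), a), pair(pair(pair(c, e), pair(a, a)), c)), g(c, a), a)   [R8 at 2.2]
5. m(pair(pair(pair(pair(e, a), e), a), pair(pair(pair(c, e), pair(a, a)), c)), g(c, a), a)  →  m(pair(pair(pair(pair(e, a), e), a), pair(pair(pair(c, e), pair(a, a)), c)), c, a)   [R8 at 2]
6. m(pair(pair(pair(pair(e, a), e), a), pair(pair(pair(c, e), pair(a, a)), c)), c, a)  →  pair(pair(pair(c, e), pair(a, a)), c)   [R4 at ε]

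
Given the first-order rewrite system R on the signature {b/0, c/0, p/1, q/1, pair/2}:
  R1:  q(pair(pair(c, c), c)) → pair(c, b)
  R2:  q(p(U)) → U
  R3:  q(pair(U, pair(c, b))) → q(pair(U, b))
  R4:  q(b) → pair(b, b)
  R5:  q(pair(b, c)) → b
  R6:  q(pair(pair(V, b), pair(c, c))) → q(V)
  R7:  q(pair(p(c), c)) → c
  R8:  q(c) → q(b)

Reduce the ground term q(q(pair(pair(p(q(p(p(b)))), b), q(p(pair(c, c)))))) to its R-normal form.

1. q(q(pair(pair(p(q(p(p(b)))), b), q(p(pair(c, c))))))  →  q(q(pair(pair(p(p(b)), b), q(p(pair(c, c))))))   [R2 at 1.1.1.1.1]
2. q(q(pair(pair(p(p(b)), b), q(p(pair(c, c))))))  →  q(q(pair(pair(p(p(b)), b), pair(c, c))))   [R2 at 1.1.2]
3. q(q(pair(pair(p(p(b)), b), pair(c, c))))  →  q(q(p(p(b))))   [R6 at 1]
4. q(q(p(p(b))))  →  q(p(b))   [R2 at 1]
5. q(p(b))  →  b   [R2 at ε]

b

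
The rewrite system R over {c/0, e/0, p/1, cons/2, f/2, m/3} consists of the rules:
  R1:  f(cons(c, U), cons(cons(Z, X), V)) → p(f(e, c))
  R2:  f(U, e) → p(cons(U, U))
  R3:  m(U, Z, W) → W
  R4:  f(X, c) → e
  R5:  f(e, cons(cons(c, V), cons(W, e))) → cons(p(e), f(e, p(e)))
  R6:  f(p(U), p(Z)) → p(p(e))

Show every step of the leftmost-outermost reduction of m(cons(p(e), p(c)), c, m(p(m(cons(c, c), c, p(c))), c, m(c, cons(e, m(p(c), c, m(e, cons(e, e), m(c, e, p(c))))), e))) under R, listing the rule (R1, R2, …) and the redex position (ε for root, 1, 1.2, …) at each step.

1. m(cons(p(e), p(c)), c, m(p(m(cons(c, c), c, p(c))), c, m(c, cons(e, m(p(c), c, m(e, cons(e, e), m(c, e, p(c))))), e)))  →  m(p(m(cons(c, c), c, p(c))), c, m(c, cons(e, m(p(c), c, m(e, cons(e, e), m(c, e, p(c))))), e))   [R3 at ε]
2. m(p(m(cons(c, c), c, p(c))), c, m(c, cons(e, m(p(c), c, m(e, cons(e, e), m(c, e, p(c))))), e))  →  m(c, cons(e, m(p(c), c, m(e, cons(e, e), m(c, e, p(c))))), e)   [R3 at ε]
3. m(c, cons(e, m(p(c), c, m(e, cons(e, e), m(c, e, p(c))))), e)  →  e   [R3 at ε]

e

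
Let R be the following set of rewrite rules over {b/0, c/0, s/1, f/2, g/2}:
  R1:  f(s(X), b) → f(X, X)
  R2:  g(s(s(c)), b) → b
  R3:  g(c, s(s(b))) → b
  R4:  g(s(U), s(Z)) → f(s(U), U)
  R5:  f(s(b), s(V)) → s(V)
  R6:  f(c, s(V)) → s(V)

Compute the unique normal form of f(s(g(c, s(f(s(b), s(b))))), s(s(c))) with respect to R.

1. f(s(g(c, s(f(s(b), s(b))))), s(s(c)))  →  f(s(g(c, s(s(b)))), s(s(c)))   [R5 at 1.1.2.1]
2. f(s(g(c, s(s(b)))), s(s(c)))  →  f(s(b), s(s(c)))   [R3 at 1.1]
3. f(s(b), s(s(c)))  →  s(s(c))   [R5 at ε]

s(s(c))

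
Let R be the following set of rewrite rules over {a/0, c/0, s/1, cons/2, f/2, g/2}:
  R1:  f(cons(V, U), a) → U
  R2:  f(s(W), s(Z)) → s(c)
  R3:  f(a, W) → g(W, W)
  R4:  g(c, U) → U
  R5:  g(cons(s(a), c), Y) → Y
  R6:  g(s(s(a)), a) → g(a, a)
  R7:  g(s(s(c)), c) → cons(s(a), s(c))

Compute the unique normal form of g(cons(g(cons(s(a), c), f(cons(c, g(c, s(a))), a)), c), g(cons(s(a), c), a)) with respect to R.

1. g(cons(g(cons(s(a), c), f(cons(c, g(c, s(a))), a)), c), g(cons(s(a), c), a))  →  g(cons(f(cons(c, g(c, s(a))), a), c), g(cons(s(a), c), a))   [R5 at 1.1]
2. g(cons(f(cons(c, g(c, s(a))), a), c), g(cons(s(a), c), a))  →  g(cons(g(c, s(a)), c), g(cons(s(a), c), a))   [R1 at 1.1]
3. g(cons(g(c, s(a)), c), g(cons(s(a), c), a))  →  g(cons(s(a), c), g(cons(s(a), c), a))   [R4 at 1.1]
4. g(cons(s(a), c), g(cons(s(a), c), a))  →  g(cons(s(a), c), a)   [R5 at ε]
5. g(cons(s(a), c), a)  →  a   [R5 at ε]

a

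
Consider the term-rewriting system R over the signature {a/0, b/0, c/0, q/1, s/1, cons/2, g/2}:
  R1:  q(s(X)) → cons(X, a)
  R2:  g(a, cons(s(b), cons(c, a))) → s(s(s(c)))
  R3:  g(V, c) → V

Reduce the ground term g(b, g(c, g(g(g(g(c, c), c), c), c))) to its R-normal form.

b

1. g(b, g(c, g(g(g(g(c, c), c), c), c)))  →  g(b, g(c, g(g(g(c, c), c), c)))   [R3 at 2.2]
2. g(b, g(c, g(g(g(c, c), c), c)))  →  g(b, g(c, g(g(c, c), c)))   [R3 at 2.2]
3. g(b, g(c, g(g(c, c), c)))  →  g(b, g(c, g(c, c)))   [R3 at 2.2]
4. g(b, g(c, g(c, c)))  →  g(b, g(c, c))   [R3 at 2.2]
5. g(b, g(c, c))  →  g(b, c)   [R3 at 2]
6. g(b, c)  →  b   [R3 at ε]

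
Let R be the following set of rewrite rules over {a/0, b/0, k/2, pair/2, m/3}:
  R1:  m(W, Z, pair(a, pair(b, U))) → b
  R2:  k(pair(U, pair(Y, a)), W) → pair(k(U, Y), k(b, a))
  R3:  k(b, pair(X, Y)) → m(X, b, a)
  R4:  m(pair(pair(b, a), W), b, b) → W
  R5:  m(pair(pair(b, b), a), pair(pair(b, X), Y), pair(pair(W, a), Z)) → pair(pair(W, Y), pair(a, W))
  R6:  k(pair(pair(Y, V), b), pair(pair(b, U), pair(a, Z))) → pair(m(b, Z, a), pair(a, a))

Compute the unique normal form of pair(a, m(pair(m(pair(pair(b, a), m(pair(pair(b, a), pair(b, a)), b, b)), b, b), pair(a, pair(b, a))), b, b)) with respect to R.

pair(a, pair(a, pair(b, a)))

1. pair(a, m(pair(m(pair(pair(b, a), m(pair(pair(b, a), pair(b, a)), b, b)), b, b), pair(a, pair(b, a))), b, b))  →  pair(a, m(pair(m(pair(pair(b, a), pair(b, a)), b, b), pair(a, pair(b, a))), b, b))   [R4 at 2.1.1]
2. pair(a, m(pair(m(pair(pair(b, a), pair(b, a)), b, b), pair(a, pair(b, a))), b, b))  →  pair(a, m(pair(pair(b, a), pair(a, pair(b, a))), b, b))   [R4 at 2.1.1]
3. pair(a, m(pair(pair(b, a), pair(a, pair(b, a))), b, b))  →  pair(a, pair(a, pair(b, a)))   [R4 at 2]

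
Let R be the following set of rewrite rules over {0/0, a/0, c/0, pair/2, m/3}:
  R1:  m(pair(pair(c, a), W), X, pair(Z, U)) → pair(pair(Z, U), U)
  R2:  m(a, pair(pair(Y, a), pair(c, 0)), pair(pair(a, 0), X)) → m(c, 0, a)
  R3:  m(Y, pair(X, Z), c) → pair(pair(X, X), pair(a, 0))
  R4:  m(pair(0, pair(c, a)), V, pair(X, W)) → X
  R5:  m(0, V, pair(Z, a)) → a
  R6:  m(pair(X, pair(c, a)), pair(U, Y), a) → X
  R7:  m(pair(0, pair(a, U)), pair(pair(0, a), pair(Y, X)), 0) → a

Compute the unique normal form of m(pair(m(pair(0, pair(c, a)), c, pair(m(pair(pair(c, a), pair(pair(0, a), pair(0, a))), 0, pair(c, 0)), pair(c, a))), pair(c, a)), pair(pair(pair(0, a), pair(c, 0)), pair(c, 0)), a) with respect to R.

1. m(pair(m(pair(0, pair(c, a)), c, pair(m(pair(pair(c, a), pair(pair(0, a), pair(0, a))), 0, pair(c, 0)), pair(c, a))), pair(c, a)), pair(pair(pair(0, a), pair(c, 0)), pair(c, 0)), a)  →  m(pair(0, pair(c, a)), c, pair(m(pair(pair(c, a), pair(pair(0, a), pair(0, a))), 0, pair(c, 0)), pair(c, a)))   [R6 at ε]
2. m(pair(0, pair(c, a)), c, pair(m(pair(pair(c, a), pair(pair(0, a), pair(0, a))), 0, pair(c, 0)), pair(c, a)))  →  m(pair(pair(c, a), pair(pair(0, a), pair(0, a))), 0, pair(c, 0))   [R4 at ε]
3. m(pair(pair(c, a), pair(pair(0, a), pair(0, a))), 0, pair(c, 0))  →  pair(pair(c, 0), 0)   [R1 at ε]

pair(pair(c, 0), 0)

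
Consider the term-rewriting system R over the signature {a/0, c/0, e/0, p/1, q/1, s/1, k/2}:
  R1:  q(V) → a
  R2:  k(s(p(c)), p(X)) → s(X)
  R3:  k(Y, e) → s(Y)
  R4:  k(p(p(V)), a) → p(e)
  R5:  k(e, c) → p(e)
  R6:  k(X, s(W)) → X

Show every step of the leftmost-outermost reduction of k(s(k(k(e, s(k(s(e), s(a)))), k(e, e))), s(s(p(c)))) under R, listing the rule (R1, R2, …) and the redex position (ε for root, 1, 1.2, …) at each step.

1. k(s(k(k(e, s(k(s(e), s(a)))), k(e, e))), s(s(p(c))))  →  s(k(k(e, s(k(s(e), s(a)))), k(e, e)))   [R6 at ε]
2. s(k(k(e, s(k(s(e), s(a)))), k(e, e)))  →  s(k(e, k(e, e)))   [R6 at 1.1]
3. s(k(e, k(e, e)))  →  s(k(e, s(e)))   [R3 at 1.2]
4. s(k(e, s(e)))  →  s(e)   [R6 at 1]

s(e)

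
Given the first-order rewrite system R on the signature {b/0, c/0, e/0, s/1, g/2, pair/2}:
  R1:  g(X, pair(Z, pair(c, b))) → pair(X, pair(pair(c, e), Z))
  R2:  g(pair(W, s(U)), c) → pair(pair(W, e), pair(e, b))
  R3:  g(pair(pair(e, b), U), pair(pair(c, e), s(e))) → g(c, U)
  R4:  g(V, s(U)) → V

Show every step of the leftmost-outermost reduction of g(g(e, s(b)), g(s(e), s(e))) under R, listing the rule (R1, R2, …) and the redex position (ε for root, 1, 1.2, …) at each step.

1. g(g(e, s(b)), g(s(e), s(e)))  →  g(e, g(s(e), s(e)))   [R4 at 1]
2. g(e, g(s(e), s(e)))  →  g(e, s(e))   [R4 at 2]
3. g(e, s(e))  →  e   [R4 at ε]

e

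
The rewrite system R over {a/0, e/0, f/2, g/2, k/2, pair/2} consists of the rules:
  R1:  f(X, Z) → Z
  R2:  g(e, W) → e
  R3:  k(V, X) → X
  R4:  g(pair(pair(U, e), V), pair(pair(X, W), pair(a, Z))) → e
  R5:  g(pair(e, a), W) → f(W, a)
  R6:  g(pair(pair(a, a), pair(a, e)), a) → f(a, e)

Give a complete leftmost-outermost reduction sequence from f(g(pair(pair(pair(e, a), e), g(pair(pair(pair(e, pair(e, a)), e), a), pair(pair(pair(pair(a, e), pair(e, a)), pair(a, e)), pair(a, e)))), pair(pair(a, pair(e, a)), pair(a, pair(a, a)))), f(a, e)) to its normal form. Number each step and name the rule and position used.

1. f(g(pair(pair(pair(e, a), e), g(pair(pair(pair(e, pair(e, a)), e), a), pair(pair(pair(pair(a, e), pair(e, a)), pair(a, e)), pair(a, e)))), pair(pair(a, pair(e, a)), pair(a, pair(a, a)))), f(a, e))  →  f(a, e)   [R1 at ε]
2. f(a, e)  →  e   [R1 at ε]

e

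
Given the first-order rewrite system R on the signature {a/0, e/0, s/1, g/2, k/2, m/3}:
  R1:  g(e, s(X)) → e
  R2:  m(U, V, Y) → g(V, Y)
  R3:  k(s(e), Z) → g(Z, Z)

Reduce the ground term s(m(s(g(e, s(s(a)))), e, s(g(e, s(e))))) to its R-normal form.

s(e)

1. s(m(s(g(e, s(s(a)))), e, s(g(e, s(e)))))  →  s(g(e, s(g(e, s(e)))))   [R2 at 1]
2. s(g(e, s(g(e, s(e)))))  →  s(e)   [R1 at 1]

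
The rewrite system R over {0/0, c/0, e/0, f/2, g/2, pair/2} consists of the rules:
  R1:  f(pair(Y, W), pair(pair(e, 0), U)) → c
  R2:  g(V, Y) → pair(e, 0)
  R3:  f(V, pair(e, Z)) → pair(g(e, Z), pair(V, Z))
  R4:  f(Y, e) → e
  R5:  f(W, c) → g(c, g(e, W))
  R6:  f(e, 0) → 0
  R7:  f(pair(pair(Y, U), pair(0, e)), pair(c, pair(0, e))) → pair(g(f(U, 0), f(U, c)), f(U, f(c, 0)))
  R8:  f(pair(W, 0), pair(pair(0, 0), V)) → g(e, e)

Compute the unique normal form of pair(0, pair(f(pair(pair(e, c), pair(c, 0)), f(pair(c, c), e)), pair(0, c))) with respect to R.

1. pair(0, pair(f(pair(pair(e, c), pair(c, 0)), f(pair(c, c), e)), pair(0, c)))  →  pair(0, pair(f(pair(pair(e, c), pair(c, 0)), e), pair(0, c)))   [R4 at 2.1.2]
2. pair(0, pair(f(pair(pair(e, c), pair(c, 0)), e), pair(0, c)))  →  pair(0, pair(e, pair(0, c)))   [R4 at 2.1]

pair(0, pair(e, pair(0, c)))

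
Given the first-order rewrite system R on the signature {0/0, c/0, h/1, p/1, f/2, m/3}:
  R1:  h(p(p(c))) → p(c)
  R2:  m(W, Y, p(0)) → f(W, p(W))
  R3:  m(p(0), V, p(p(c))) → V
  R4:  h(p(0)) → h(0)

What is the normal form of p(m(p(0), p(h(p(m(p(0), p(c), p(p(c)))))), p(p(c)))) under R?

p(p(p(c)))

1. p(m(p(0), p(h(p(m(p(0), p(c), p(p(c)))))), p(p(c))))  →  p(p(h(p(m(p(0), p(c), p(p(c)))))))   [R3 at 1]
2. p(p(h(p(m(p(0), p(c), p(p(c)))))))  →  p(p(h(p(p(c)))))   [R3 at 1.1.1.1]
3. p(p(h(p(p(c)))))  →  p(p(p(c)))   [R1 at 1.1]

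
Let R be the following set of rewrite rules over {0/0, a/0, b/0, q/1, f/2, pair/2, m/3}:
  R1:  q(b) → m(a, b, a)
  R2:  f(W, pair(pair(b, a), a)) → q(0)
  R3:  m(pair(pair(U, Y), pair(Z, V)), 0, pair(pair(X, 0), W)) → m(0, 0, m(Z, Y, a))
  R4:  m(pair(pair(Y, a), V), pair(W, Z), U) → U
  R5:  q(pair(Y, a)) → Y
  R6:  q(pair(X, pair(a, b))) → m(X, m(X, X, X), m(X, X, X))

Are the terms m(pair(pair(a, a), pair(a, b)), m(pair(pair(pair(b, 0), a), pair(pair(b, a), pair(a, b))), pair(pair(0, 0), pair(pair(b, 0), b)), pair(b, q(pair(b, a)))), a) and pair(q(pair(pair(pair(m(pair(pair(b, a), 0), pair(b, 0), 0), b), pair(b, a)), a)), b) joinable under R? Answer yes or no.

no — NF(t₁) = a, NF(t₂) = pair(pair(pair(0, b), pair(b, a)), b)

Reduce t₁ = m(pair(pair(a, a), pair(a, b)), m(pair(pair(pair(b, 0), a), pair(pair(b, a), pair(a, b))), pair(pair(0, 0), pair(pair(b, 0), b)), pair(b, q(pair(b, a)))), a):
1. m(pair(pair(a, a), pair(a, b)), m(pair(pair(pair(b, 0), a), pair(pair(b, a), pair(a, b))), pair(pair(0, 0), pair(pair(b, 0), b)), pair(b, q(pair(b, a)))), a)  →  m(pair(pair(a, a), pair(a, b)), pair(b, q(pair(b, a))), a)   [R4 at 2]
2. m(pair(pair(a, a), pair(a, b)), pair(b, q(pair(b, a))), a)  →  a   [R4 at ε]

Reduce t₂ = pair(q(pair(pair(pair(m(pair(pair(b, a), 0), pair(b, 0), 0), b), pair(b, a)), a)), b):
1. pair(q(pair(pair(pair(m(pair(pair(b, a), 0), pair(b, 0), 0), b), pair(b, a)), a)), b)  →  pair(pair(pair(m(pair(pair(b, a), 0), pair(b, 0), 0), b), pair(b, a)), b)   [R5 at 1]
2. pair(pair(pair(m(pair(pair(b, a), 0), pair(b, 0), 0), b), pair(b, a)), b)  →  pair(pair(pair(0, b), pair(b, a)), b)   [R4 at 1.1.1]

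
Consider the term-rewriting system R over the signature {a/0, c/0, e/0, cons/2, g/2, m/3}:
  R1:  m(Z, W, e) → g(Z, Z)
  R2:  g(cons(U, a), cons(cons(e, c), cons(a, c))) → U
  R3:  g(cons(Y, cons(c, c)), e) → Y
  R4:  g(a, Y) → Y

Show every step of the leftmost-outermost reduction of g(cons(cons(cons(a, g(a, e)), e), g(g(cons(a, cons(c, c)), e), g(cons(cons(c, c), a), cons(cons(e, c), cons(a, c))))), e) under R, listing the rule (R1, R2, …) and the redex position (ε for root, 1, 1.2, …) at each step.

cons(cons(a, e), e)

1. g(cons(cons(cons(a, g(a, e)), e), g(g(cons(a, cons(c, c)), e), g(cons(cons(c, c), a), cons(cons(e, c), cons(a, c))))), e)  →  g(cons(cons(cons(a, e), e), g(g(cons(a, cons(c, c)), e), g(cons(cons(c, c), a), cons(cons(e, c), cons(a, c))))), e)   [R4 at 1.1.1.2]
2. g(cons(cons(cons(a, e), e), g(g(cons(a, cons(c, c)), e), g(cons(cons(c, c), a), cons(cons(e, c), cons(a, c))))), e)  →  g(cons(cons(cons(a, e), e), g(a, g(cons(cons(c, c), a), cons(cons(e, c), cons(a, c))))), e)   [R3 at 1.2.1]
3. g(cons(cons(cons(a, e), e), g(a, g(cons(cons(c, c), a), cons(cons(e, c), cons(a, c))))), e)  →  g(cons(cons(cons(a, e), e), g(cons(cons(c, c), a), cons(cons(e, c), cons(a, c)))), e)   [R4 at 1.2]
4. g(cons(cons(cons(a, e), e), g(cons(cons(c, c), a), cons(cons(e, c), cons(a, c)))), e)  →  g(cons(cons(cons(a, e), e), cons(c, c)), e)   [R2 at 1.2]
5. g(cons(cons(cons(a, e), e), cons(c, c)), e)  →  cons(cons(a, e), e)   [R3 at ε]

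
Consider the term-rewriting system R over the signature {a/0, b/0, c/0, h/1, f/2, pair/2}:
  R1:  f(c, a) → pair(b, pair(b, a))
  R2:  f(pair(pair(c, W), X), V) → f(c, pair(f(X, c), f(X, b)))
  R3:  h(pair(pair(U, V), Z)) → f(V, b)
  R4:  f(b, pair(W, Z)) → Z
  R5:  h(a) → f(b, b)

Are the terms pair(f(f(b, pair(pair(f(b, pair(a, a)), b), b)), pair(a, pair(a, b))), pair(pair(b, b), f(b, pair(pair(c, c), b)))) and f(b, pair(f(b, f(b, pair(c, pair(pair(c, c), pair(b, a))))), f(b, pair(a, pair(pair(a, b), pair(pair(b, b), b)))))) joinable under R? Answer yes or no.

yes — NF(t₁) = pair(pair(a, b), pair(pair(b, b), b)), NF(t₂) = pair(pair(a, b), pair(pair(b, b), b))

Reduce t₁ = pair(f(f(b, pair(pair(f(b, pair(a, a)), b), b)), pair(a, pair(a, b))), pair(pair(b, b), f(b, pair(pair(c, c), b)))):
1. pair(f(f(b, pair(pair(f(b, pair(a, a)), b), b)), pair(a, pair(a, b))), pair(pair(b, b), f(b, pair(pair(c, c), b))))  →  pair(f(b, pair(a, pair(a, b))), pair(pair(b, b), f(b, pair(pair(c, c), b))))   [R4 at 1.1]
2. pair(f(b, pair(a, pair(a, b))), pair(pair(b, b), f(b, pair(pair(c, c), b))))  →  pair(pair(a, b), pair(pair(b, b), f(b, pair(pair(c, c), b))))   [R4 at 1]
3. pair(pair(a, b), pair(pair(b, b), f(b, pair(pair(c, c), b))))  →  pair(pair(a, b), pair(pair(b, b), b))   [R4 at 2.2]

Reduce t₂ = f(b, pair(f(b, f(b, pair(c, pair(pair(c, c), pair(b, a))))), f(b, pair(a, pair(pair(a, b), pair(pair(b, b), b)))))):
1. f(b, pair(f(b, f(b, pair(c, pair(pair(c, c), pair(b, a))))), f(b, pair(a, pair(pair(a, b), pair(pair(b, b), b))))))  →  f(b, pair(a, pair(pair(a, b), pair(pair(b, b), b))))   [R4 at ε]
2. f(b, pair(a, pair(pair(a, b), pair(pair(b, b), b))))  →  pair(pair(a, b), pair(pair(b, b), b))   [R4 at ε]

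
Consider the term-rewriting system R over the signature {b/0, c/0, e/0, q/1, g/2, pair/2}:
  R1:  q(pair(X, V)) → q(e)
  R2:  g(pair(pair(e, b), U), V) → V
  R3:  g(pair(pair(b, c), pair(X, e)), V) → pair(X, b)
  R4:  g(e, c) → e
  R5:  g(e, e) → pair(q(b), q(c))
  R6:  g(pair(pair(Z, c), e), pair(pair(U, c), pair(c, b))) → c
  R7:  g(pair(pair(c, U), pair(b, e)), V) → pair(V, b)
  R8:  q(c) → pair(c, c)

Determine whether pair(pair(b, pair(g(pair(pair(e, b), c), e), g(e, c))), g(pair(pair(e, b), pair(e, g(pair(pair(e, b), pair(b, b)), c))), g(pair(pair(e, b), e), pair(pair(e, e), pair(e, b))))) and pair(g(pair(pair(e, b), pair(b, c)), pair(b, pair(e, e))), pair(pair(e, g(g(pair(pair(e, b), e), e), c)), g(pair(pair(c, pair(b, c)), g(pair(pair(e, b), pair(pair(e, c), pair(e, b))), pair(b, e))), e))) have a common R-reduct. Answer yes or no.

Reduce t₁ = pair(pair(b, pair(g(pair(pair(e, b), c), e), g(e, c))), g(pair(pair(e, b), pair(e, g(pair(pair(e, b), pair(b, b)), c))), g(pair(pair(e, b), e), pair(pair(e, e), pair(e, b))))):
1. pair(pair(b, pair(g(pair(pair(e, b), c), e), g(e, c))), g(pair(pair(e, b), pair(e, g(pair(pair(e, b), pair(b, b)), c))), g(pair(pair(e, b), e), pair(pair(e, e), pair(e, b)))))  →  pair(pair(b, pair(e, g(e, c))), g(pair(pair(e, b), pair(e, g(pair(pair(e, b), pair(b, b)), c))), g(pair(pair(e, b), e), pair(pair(e, e), pair(e, b)))))   [R2 at 1.2.1]
2. pair(pair(b, pair(e, g(e, c))), g(pair(pair(e, b), pair(e, g(pair(pair(e, b), pair(b, b)), c))), g(pair(pair(e, b), e), pair(pair(e, e), pair(e, b)))))  →  pair(pair(b, pair(e, e)), g(pair(pair(e, b), pair(e, g(pair(pair(e, b), pair(b, b)), c))), g(pair(pair(e, b), e), pair(pair(e, e), pair(e, b)))))   [R4 at 1.2.2]
3. pair(pair(b, pair(e, e)), g(pair(pair(e, b), pair(e, g(pair(pair(e, b), pair(b, b)), c))), g(pair(pair(e, b), e), pair(pair(e, e), pair(e, b)))))  →  pair(pair(b, pair(e, e)), g(pair(pair(e, b), e), pair(pair(e, e), pair(e, b))))   [R2 at 2]
4. pair(pair(b, pair(e, e)), g(pair(pair(e, b), e), pair(pair(e, e), pair(e, b))))  →  pair(pair(b, pair(e, e)), pair(pair(e, e), pair(e, b)))   [R2 at 2]

Reduce t₂ = pair(g(pair(pair(e, b), pair(b, c)), pair(b, pair(e, e))), pair(pair(e, g(g(pair(pair(e, b), e), e), c)), g(pair(pair(c, pair(b, c)), g(pair(pair(e, b), pair(pair(e, c), pair(e, b))), pair(b, e))), e))):
1. pair(g(pair(pair(e, b), pair(b, c)), pair(b, pair(e, e))), pair(pair(e, g(g(pair(pair(e, b), e), e), c)), g(pair(pair(c, pair(b, c)), g(pair(pair(e, b), pair(pair(e, c), pair(e, b))), pair(b, e))), e)))  →  pair(pair(b, pair(e, e)), pair(pair(e, g(g(pair(pair(e, b), e), e), c)), g(pair(pair(c, pair(b, c)), g(pair(pair(e, b), pair(pair(e, c), pair(e, b))), pair(b, e))), e)))   [R2 at 1]
2. pair(pair(b, pair(e, e)), pair(pair(e, g(g(pair(pair(e, b), e), e), c)), g(pair(pair(c, pair(b, c)), g(pair(pair(e, b), pair(pair(e, c), pair(e, b))), pair(b, e))), e)))  →  pair(pair(b, pair(e, e)), pair(pair(e, g(e, c)), g(pair(pair(c, pair(b, c)), g(pair(pair(e, b), pair(pair(e, c), pair(e, b))), pair(b, e))), e)))   [R2 at 2.1.2.1]
3. pair(pair(b, pair(e, e)), pair(pair(e, g(e, c)), g(pair(pair(c, pair(b, c)), g(pair(pair(e, b), pair(pair(e, c), pair(e, b))), pair(b, e))), e)))  →  pair(pair(b, pair(e, e)), pair(pair(e, e), g(pair(pair(c, pair(b, c)), g(pair(pair(e, b), pair(pair(e, c), pair(e, b))), pair(b, e))), e)))   [R4 at 2.1.2]
4. pair(pair(b, pair(e, e)), pair(pair(e, e), g(pair(pair(c, pair(b, c)), g(pair(pair(e, b), pair(pair(e, c), pair(e, b))), pair(b, e))), e)))  →  pair(pair(b, pair(e, e)), pair(pair(e, e), g(pair(pair(c, pair(b, c)), pair(b, e)), e)))   [R2 at 2.2.1.2]
5. pair(pair(b, pair(e, e)), pair(pair(e, e), g(pair(pair(c, pair(b, c)), pair(b, e)), e)))  →  pair(pair(b, pair(e, e)), pair(pair(e, e), pair(e, b)))   [R7 at 2.2]

yes — NF(t₁) = pair(pair(b, pair(e, e)), pair(pair(e, e), pair(e, b))), NF(t₂) = pair(pair(b, pair(e, e)), pair(pair(e, e), pair(e, b)))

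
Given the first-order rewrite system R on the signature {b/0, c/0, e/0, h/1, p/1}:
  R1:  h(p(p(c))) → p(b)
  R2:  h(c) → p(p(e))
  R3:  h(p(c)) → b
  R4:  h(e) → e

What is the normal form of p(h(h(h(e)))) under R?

p(e)

1. p(h(h(h(e))))  →  p(h(h(e)))   [R4 at 1.1.1]
2. p(h(h(e)))  →  p(h(e))   [R4 at 1.1]
3. p(h(e))  →  p(e)   [R4 at 1]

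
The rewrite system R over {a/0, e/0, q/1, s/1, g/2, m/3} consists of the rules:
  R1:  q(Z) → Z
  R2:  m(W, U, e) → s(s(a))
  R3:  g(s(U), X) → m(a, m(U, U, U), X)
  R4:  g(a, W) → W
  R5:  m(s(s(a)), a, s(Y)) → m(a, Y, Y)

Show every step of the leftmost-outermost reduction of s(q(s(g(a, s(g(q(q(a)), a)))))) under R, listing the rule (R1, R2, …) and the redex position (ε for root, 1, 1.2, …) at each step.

s(s(s(a)))

1. s(q(s(g(a, s(g(q(q(a)), a))))))  →  s(s(g(a, s(g(q(q(a)), a)))))   [R1 at 1]
2. s(s(g(a, s(g(q(q(a)), a)))))  →  s(s(s(g(q(q(a)), a))))   [R4 at 1.1]
3. s(s(s(g(q(q(a)), a))))  →  s(s(s(g(q(a), a))))   [R1 at 1.1.1.1]
4. s(s(s(g(q(a), a))))  →  s(s(s(g(a, a))))   [R1 at 1.1.1.1]
5. s(s(s(g(a, a))))  →  s(s(s(a)))   [R4 at 1.1.1]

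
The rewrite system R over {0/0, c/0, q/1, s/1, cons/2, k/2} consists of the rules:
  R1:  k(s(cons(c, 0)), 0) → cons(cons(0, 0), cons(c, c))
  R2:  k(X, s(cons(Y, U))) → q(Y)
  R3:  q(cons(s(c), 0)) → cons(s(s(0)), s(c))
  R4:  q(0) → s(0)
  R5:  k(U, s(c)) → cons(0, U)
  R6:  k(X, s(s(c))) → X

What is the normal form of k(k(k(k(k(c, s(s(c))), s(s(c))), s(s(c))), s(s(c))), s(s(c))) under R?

1. k(k(k(k(k(c, s(s(c))), s(s(c))), s(s(c))), s(s(c))), s(s(c)))  →  k(k(k(k(c, s(s(c))), s(s(c))), s(s(c))), s(s(c)))   [R6 at ε]
2. k(k(k(k(c, s(s(c))), s(s(c))), s(s(c))), s(s(c)))  →  k(k(k(c, s(s(c))), s(s(c))), s(s(c)))   [R6 at ε]
3. k(k(k(c, s(s(c))), s(s(c))), s(s(c)))  →  k(k(c, s(s(c))), s(s(c)))   [R6 at ε]
4. k(k(c, s(s(c))), s(s(c)))  →  k(c, s(s(c)))   [R6 at ε]
5. k(c, s(s(c)))  →  c   [R6 at ε]

c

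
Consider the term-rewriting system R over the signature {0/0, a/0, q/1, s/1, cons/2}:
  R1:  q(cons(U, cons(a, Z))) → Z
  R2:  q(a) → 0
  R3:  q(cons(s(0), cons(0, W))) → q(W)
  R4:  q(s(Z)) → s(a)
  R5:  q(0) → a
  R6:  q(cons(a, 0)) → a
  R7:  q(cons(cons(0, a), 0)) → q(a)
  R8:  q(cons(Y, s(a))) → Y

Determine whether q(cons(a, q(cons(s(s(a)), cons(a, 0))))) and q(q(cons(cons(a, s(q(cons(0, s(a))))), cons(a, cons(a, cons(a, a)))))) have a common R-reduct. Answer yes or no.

Reduce t₁ = q(cons(a, q(cons(s(s(a)), cons(a, 0))))):
1. q(cons(a, q(cons(s(s(a)), cons(a, 0)))))  →  q(cons(a, 0))   [R1 at 1.2]
2. q(cons(a, 0))  →  a   [R6 at ε]

Reduce t₂ = q(q(cons(cons(a, s(q(cons(0, s(a))))), cons(a, cons(a, cons(a, a)))))):
1. q(q(cons(cons(a, s(q(cons(0, s(a))))), cons(a, cons(a, cons(a, a))))))  →  q(cons(a, cons(a, a)))   [R1 at 1]
2. q(cons(a, cons(a, a)))  →  a   [R1 at ε]

yes — NF(t₁) = a, NF(t₂) = a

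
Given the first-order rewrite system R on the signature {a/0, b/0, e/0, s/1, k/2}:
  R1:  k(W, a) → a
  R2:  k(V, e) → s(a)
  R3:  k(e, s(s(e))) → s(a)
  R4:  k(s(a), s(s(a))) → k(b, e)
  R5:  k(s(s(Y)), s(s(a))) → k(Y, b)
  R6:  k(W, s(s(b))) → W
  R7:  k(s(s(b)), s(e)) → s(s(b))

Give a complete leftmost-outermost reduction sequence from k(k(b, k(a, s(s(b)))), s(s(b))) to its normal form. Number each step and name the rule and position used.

a

1. k(k(b, k(a, s(s(b)))), s(s(b)))  →  k(b, k(a, s(s(b))))   [R6 at ε]
2. k(b, k(a, s(s(b))))  →  k(b, a)   [R6 at 2]
3. k(b, a)  →  a   [R1 at ε]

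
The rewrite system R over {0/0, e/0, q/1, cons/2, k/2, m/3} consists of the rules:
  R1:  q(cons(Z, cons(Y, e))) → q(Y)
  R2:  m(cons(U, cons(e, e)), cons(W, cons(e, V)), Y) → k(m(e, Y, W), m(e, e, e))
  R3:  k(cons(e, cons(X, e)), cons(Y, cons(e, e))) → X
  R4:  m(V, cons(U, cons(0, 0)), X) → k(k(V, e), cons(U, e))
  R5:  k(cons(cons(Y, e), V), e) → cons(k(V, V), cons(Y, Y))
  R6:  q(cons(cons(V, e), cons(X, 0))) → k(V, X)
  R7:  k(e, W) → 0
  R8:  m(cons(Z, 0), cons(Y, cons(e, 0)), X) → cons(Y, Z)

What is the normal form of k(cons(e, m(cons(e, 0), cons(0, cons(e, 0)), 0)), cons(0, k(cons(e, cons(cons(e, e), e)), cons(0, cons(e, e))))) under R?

1. k(cons(e, m(cons(e, 0), cons(0, cons(e, 0)), 0)), cons(0, k(cons(e, cons(cons(e, e), e)), cons(0, cons(e, e)))))  →  k(cons(e, cons(0, e)), cons(0, k(cons(e, cons(cons(e, e), e)), cons(0, cons(e, e)))))   [R8 at 1.2]
2. k(cons(e, cons(0, e)), cons(0, k(cons(e, cons(cons(e, e), e)), cons(0, cons(e, e)))))  →  k(cons(e, cons(0, e)), cons(0, cons(e, e)))   [R3 at 2.2]
3. k(cons(e, cons(0, e)), cons(0, cons(e, e)))  →  0   [R3 at ε]

0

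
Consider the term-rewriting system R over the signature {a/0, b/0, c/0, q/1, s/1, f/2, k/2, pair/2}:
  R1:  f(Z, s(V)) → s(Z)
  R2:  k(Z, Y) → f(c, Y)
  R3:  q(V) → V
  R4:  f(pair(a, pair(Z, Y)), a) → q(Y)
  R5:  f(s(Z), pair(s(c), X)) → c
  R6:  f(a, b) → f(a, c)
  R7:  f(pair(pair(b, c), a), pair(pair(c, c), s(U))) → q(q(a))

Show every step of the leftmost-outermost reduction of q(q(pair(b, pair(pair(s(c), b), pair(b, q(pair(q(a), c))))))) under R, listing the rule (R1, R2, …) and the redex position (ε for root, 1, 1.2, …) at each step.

pair(b, pair(pair(s(c), b), pair(b, pair(a, c))))

1. q(q(pair(b, pair(pair(s(c), b), pair(b, q(pair(q(a), c)))))))  →  q(pair(b, pair(pair(s(c), b), pair(b, q(pair(q(a), c))))))   [R3 at ε]
2. q(pair(b, pair(pair(s(c), b), pair(b, q(pair(q(a), c))))))  →  pair(b, pair(pair(s(c), b), pair(b, q(pair(q(a), c)))))   [R3 at ε]
3. pair(b, pair(pair(s(c), b), pair(b, q(pair(q(a), c)))))  →  pair(b, pair(pair(s(c), b), pair(b, pair(q(a), c))))   [R3 at 2.2.2]
4. pair(b, pair(pair(s(c), b), pair(b, pair(q(a), c))))  →  pair(b, pair(pair(s(c), b), pair(b, pair(a, c))))   [R3 at 2.2.2.1]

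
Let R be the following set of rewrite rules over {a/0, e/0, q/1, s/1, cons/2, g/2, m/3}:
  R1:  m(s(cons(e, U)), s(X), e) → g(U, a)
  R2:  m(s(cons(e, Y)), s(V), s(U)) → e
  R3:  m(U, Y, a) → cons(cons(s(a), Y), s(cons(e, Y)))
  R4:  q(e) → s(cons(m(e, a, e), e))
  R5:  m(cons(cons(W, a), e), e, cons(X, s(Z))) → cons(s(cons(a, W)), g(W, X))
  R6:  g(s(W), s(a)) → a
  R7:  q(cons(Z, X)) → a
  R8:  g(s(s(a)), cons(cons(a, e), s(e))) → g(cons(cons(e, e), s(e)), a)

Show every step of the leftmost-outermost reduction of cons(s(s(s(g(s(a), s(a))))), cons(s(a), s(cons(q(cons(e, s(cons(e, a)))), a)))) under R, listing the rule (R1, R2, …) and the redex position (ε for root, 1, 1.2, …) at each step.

1. cons(s(s(s(g(s(a), s(a))))), cons(s(a), s(cons(q(cons(e, s(cons(e, a)))), a))))  →  cons(s(s(s(a))), cons(s(a), s(cons(q(cons(e, s(cons(e, a)))), a))))   [R6 at 1.1.1.1]
2. cons(s(s(s(a))), cons(s(a), s(cons(q(cons(e, s(cons(e, a)))), a))))  →  cons(s(s(s(a))), cons(s(a), s(cons(a, a))))   [R7 at 2.2.1.1]

cons(s(s(s(a))), cons(s(a), s(cons(a, a))))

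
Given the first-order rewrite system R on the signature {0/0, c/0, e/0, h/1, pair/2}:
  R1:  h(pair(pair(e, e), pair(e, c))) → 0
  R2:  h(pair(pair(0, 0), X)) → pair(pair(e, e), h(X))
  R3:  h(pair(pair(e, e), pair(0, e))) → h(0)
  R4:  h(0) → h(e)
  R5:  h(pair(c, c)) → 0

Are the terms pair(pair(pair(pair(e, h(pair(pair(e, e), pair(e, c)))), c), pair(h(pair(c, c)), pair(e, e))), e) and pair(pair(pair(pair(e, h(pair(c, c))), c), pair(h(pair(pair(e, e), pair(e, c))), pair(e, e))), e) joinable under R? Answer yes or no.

Reduce t₁ = pair(pair(pair(pair(e, h(pair(pair(e, e), pair(e, c)))), c), pair(h(pair(c, c)), pair(e, e))), e):
1. pair(pair(pair(pair(e, h(pair(pair(e, e), pair(e, c)))), c), pair(h(pair(c, c)), pair(e, e))), e)  →  pair(pair(pair(pair(e, 0), c), pair(h(pair(c, c)), pair(e, e))), e)   [R1 at 1.1.1.2]
2. pair(pair(pair(pair(e, 0), c), pair(h(pair(c, c)), pair(e, e))), e)  →  pair(pair(pair(pair(e, 0), c), pair(0, pair(e, e))), e)   [R5 at 1.2.1]

Reduce t₂ = pair(pair(pair(pair(e, h(pair(c, c))), c), pair(h(pair(pair(e, e), pair(e, c))), pair(e, e))), e):
1. pair(pair(pair(pair(e, h(pair(c, c))), c), pair(h(pair(pair(e, e), pair(e, c))), pair(e, e))), e)  →  pair(pair(pair(pair(e, 0), c), pair(h(pair(pair(e, e), pair(e, c))), pair(e, e))), e)   [R5 at 1.1.1.2]
2. pair(pair(pair(pair(e, 0), c), pair(h(pair(pair(e, e), pair(e, c))), pair(e, e))), e)  →  pair(pair(pair(pair(e, 0), c), pair(0, pair(e, e))), e)   [R1 at 1.2.1]

yes — NF(t₁) = pair(pair(pair(pair(e, 0), c), pair(0, pair(e, e))), e), NF(t₂) = pair(pair(pair(pair(e, 0), c), pair(0, pair(e, e))), e)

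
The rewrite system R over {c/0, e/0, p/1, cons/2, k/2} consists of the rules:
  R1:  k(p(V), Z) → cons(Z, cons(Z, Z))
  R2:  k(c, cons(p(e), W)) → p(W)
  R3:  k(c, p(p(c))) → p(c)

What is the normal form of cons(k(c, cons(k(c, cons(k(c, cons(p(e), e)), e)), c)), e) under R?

cons(p(c), e)

1. cons(k(c, cons(k(c, cons(k(c, cons(p(e), e)), e)), c)), e)  →  cons(k(c, cons(k(c, cons(p(e), e)), c)), e)   [R2 at 1.2.1.2.1]
2. cons(k(c, cons(k(c, cons(p(e), e)), c)), e)  →  cons(k(c, cons(p(e), c)), e)   [R2 at 1.2.1]
3. cons(k(c, cons(p(e), c)), e)  →  cons(p(c), e)   [R2 at 1]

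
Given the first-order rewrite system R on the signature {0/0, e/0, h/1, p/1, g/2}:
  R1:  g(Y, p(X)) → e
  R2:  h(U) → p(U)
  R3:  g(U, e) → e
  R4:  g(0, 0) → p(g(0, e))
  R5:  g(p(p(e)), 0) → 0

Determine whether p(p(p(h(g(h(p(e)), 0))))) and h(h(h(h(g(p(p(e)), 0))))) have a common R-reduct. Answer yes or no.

Reduce t₁ = p(p(p(h(g(h(p(e)), 0))))):
1. p(p(p(h(g(h(p(e)), 0)))))  →  p(p(p(p(g(h(p(e)), 0)))))   [R2 at 1.1.1]
2. p(p(p(p(g(h(p(e)), 0)))))  →  p(p(p(p(g(p(p(e)), 0)))))   [R2 at 1.1.1.1.1]
3. p(p(p(p(g(p(p(e)), 0)))))  →  p(p(p(p(0))))   [R5 at 1.1.1.1]

Reduce t₂ = h(h(h(h(g(p(p(e)), 0))))):
1. h(h(h(h(g(p(p(e)), 0)))))  →  p(h(h(h(g(p(p(e)), 0)))))   [R2 at ε]
2. p(h(h(h(g(p(p(e)), 0)))))  →  p(p(h(h(g(p(p(e)), 0)))))   [R2 at 1]
3. p(p(h(h(g(p(p(e)), 0)))))  →  p(p(p(h(g(p(p(e)), 0)))))   [R2 at 1.1]
4. p(p(p(h(g(p(p(e)), 0)))))  →  p(p(p(p(g(p(p(e)), 0)))))   [R2 at 1.1.1]
5. p(p(p(p(g(p(p(e)), 0)))))  →  p(p(p(p(0))))   [R5 at 1.1.1.1]

yes — NF(t₁) = p(p(p(p(0)))), NF(t₂) = p(p(p(p(0))))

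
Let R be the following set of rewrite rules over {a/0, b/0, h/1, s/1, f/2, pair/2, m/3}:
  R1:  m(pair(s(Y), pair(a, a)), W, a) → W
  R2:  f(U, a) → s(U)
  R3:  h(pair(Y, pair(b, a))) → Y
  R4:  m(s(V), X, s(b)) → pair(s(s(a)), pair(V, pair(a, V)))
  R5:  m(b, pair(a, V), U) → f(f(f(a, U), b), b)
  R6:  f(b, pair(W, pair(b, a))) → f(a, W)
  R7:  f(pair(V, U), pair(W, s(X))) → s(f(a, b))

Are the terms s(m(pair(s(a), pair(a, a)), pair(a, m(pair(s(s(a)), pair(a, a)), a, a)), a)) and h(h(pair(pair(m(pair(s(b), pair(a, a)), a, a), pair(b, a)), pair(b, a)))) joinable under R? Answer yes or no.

Reduce t₁ = s(m(pair(s(a), pair(a, a)), pair(a, m(pair(s(s(a)), pair(a, a)), a, a)), a)):
1. s(m(pair(s(a), pair(a, a)), pair(a, m(pair(s(s(a)), pair(a, a)), a, a)), a))  →  s(pair(a, m(pair(s(s(a)), pair(a, a)), a, a)))   [R1 at 1]
2. s(pair(a, m(pair(s(s(a)), pair(a, a)), a, a)))  →  s(pair(a, a))   [R1 at 1.2]

Reduce t₂ = h(h(pair(pair(m(pair(s(b), pair(a, a)), a, a), pair(b, a)), pair(b, a)))):
1. h(h(pair(pair(m(pair(s(b), pair(a, a)), a, a), pair(b, a)), pair(b, a))))  →  h(pair(m(pair(s(b), pair(a, a)), a, a), pair(b, a)))   [R3 at 1]
2. h(pair(m(pair(s(b), pair(a, a)), a, a), pair(b, a)))  →  m(pair(s(b), pair(a, a)), a, a)   [R3 at ε]
3. m(pair(s(b), pair(a, a)), a, a)  →  a   [R1 at ε]

no — NF(t₁) = s(pair(a, a)), NF(t₂) = a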